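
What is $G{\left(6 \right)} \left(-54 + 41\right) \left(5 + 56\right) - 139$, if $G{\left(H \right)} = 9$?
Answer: $-7276$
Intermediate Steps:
$G{\left(6 \right)} \left(-54 + 41\right) \left(5 + 56\right) - 139 = 9 \left(-54 + 41\right) \left(5 + 56\right) - 139 = 9 \left(\left(-13\right) 61\right) - 139 = 9 \left(-793\right) - 139 = -7137 - 139 = -7276$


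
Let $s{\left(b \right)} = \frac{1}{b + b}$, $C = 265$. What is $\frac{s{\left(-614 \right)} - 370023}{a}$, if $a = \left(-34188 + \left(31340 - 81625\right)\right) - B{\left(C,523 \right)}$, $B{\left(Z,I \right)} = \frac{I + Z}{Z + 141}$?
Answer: $\frac{92240813735}{21058251164} \approx 4.3803$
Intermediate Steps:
$s{\left(b \right)} = \frac{1}{2 b}$
$B{\left(Z,I \right)} = \frac{I + Z}{141 + Z}$
$a = - \frac{17148413}{203}$ ($a = \left(-34188 + \left(31340 - 81625\right)\right) - \frac{523 + 265}{141 + 265} = \left(-34188 + \left(31340 - 81625\right)\right) - \frac{1}{406} \cdot 788 = \left(-34188 - 50285\right) - \frac{1}{406} \cdot 788 = -84473 - \frac{394}{203} = - \frac{17148413}{203} \approx -84475.0$)
$\frac{s{\left(-614 \right)} - 370023}{a} = \frac{\frac{1}{2 \left(-614\right)} - 370023}{- \frac{17148413}{203}} = \left(\frac{1}{2} \left(- \frac{1}{614}\right) - 370023\right) \left(- \frac{203}{17148413}\right) = \left(- \frac{1}{1228} - 370023\right) \left(- \frac{203}{17148413}\right) = \left(- \frac{454388245}{1228}\right) \left(- \frac{203}{17148413}\right) = \frac{92240813735}{21058251164}$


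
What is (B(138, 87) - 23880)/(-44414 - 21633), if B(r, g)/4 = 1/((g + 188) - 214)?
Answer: 1456676/4028867 ≈ 0.36156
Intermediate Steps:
B(r, g) = 4/(-26 + g) (B(r, g) = 4/((g + 188) - 214) = 4/((188 + g) - 214) = 4/(-26 + g))
(B(138, 87) - 23880)/(-44414 - 21633) = (4/(-26 + 87) - 23880)/(-44414 - 21633) = (4/61 - 23880)/(-66047) = (4*(1/61) - 23880)*(-1/66047) = (4/61 - 23880)*(-1/66047) = -1456676/61*(-1/66047) = 1456676/4028867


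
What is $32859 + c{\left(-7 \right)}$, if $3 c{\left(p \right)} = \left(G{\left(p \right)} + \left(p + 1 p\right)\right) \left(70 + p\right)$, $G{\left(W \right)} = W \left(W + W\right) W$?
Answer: $18159$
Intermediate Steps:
$G{\left(W \right)} = 2 W^{3}$ ($G{\left(W \right)} = W 2 W W = 2 W^{2} W = 2 W^{3}$)
$c{\left(p \right)} = \frac{\left(70 + p\right) \left(2 p + 2 p^{3}\right)}{3}$ ($c{\left(p \right)} = \frac{\left(2 p^{3} + \left(p + 1 p\right)\right) \left(70 + p\right)}{3} = \frac{\left(2 p^{3} + \left(p + p\right)\right) \left(70 + p\right)}{3} = \frac{\left(2 p^{3} + 2 p\right) \left(70 + p\right)}{3} = \frac{\left(2 p + 2 p^{3}\right) \left(70 + p\right)}{3} = \frac{\left(70 + p\right) \left(2 p + 2 p^{3}\right)}{3}$)
$32859 + c{\left(-7 \right)} = 32859 + \frac{2}{3} \left(-7\right) \left(70 - 7 + \left(-7\right)^{3} + 70 \left(-7\right)^{2}\right) = 32859 + \frac{2}{3} \left(-7\right) \left(70 - 7 - 343 + 70 \cdot 49\right) = 32859 + \frac{2}{3} \left(-7\right) \left(70 - 7 - 343 + 3430\right) = 32859 + \frac{2}{3} \left(-7\right) 3150 = 32859 - 14700 = 18159$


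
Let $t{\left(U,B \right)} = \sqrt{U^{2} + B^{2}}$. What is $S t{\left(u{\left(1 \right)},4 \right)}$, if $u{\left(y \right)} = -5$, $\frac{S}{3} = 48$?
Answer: $144 \sqrt{41} \approx 922.05$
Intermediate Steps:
$S = 144$ ($S = 3 \cdot 48 = 144$)
$t{\left(U,B \right)} = \sqrt{B^{2} + U^{2}}$
$S t{\left(u{\left(1 \right)},4 \right)} = 144 \sqrt{4^{2} + \left(-5\right)^{2}} = 144 \sqrt{16 + 25} = 144 \sqrt{41}$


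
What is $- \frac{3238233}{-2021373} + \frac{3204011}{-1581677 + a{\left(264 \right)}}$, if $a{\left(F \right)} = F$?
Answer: $- \frac{451839187958}{1065541846683} \approx -0.42405$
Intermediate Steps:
$- \frac{3238233}{-2021373} + \frac{3204011}{-1581677 + a{\left(264 \right)}} = - \frac{3238233}{-2021373} + \frac{3204011}{-1581677 + 264} = \left(-3238233\right) \left(- \frac{1}{2021373}\right) + \frac{3204011}{-1581413} = \frac{1079411}{673791} + 3204011 \left(- \frac{1}{1581413}\right) = \frac{1079411}{673791} - \frac{3204011}{1581413} = - \frac{451839187958}{1065541846683}$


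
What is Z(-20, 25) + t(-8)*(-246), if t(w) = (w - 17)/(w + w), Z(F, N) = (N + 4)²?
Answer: 3653/8 ≈ 456.63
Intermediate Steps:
Z(F, N) = (4 + N)²
t(w) = (-17 + w)/(2*w) (t(w) = (-17 + w)/((2*w)) = (-17 + w)*(1/(2*w)) = (-17 + w)/(2*w))
Z(-20, 25) + t(-8)*(-246) = (4 + 25)² + ((½)*(-17 - 8)/(-8))*(-246) = 29² + ((½)*(-⅛)*(-25))*(-246) = 841 + (25/16)*(-246) = 841 - 3075/8 = 3653/8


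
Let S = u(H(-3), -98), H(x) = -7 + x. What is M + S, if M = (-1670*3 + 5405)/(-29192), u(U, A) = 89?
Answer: 2597693/29192 ≈ 88.986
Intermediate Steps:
S = 89
M = -395/29192 (M = (-5010 + 5405)*(-1/29192) = 395*(-1/29192) = -395/29192 ≈ -0.013531)
M + S = -395/29192 + 89 = 2597693/29192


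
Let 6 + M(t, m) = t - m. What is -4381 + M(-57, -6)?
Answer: -4438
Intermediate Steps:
M(t, m) = -6 + t - m (M(t, m) = -6 + (t - m) = -6 + t - m)
-4381 + M(-57, -6) = -4381 + (-6 - 57 - 1*(-6)) = -4381 + (-6 - 57 + 6) = -4381 - 57 = -4438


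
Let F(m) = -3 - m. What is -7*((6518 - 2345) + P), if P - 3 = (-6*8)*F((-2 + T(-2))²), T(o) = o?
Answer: -35616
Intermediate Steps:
P = 915 (P = 3 + (-6*8)*(-3 - (-2 - 2)²) = 3 - 48*(-3 - 1*(-4)²) = 3 - 48*(-3 - 1*16) = 3 - 48*(-3 - 16) = 3 - 48*(-19) = 3 + 912 = 915)
-7*((6518 - 2345) + P) = -7*((6518 - 2345) + 915) = -7*(4173 + 915) = -7*5088 = -35616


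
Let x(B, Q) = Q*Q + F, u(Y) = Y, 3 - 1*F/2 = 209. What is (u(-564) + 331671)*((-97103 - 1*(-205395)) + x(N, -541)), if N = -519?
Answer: 132628551027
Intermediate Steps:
F = -412 (F = 6 - 2*209 = 6 - 418 = -412)
x(B, Q) = -412 + Q² (x(B, Q) = Q*Q - 412 = Q² - 412 = -412 + Q²)
(u(-564) + 331671)*((-97103 - 1*(-205395)) + x(N, -541)) = (-564 + 331671)*((-97103 - 1*(-205395)) + (-412 + (-541)²)) = 331107*((-97103 + 205395) + (-412 + 292681)) = 331107*(108292 + 292269) = 331107*400561 = 132628551027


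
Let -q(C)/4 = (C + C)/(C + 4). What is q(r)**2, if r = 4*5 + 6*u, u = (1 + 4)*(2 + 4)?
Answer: 160000/2601 ≈ 61.515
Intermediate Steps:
u = 30 (u = 5*6 = 30)
r = 200 (r = 4*5 + 6*30 = 20 + 180 = 200)
q(C) = -8*C/(4 + C) (q(C) = -4*(C + C)/(C + 4) = -4*2*C/(4 + C) = -8*C/(4 + C))
q(r)**2 = (-8*200/(4 + 200))**2 = (-8*200/204)**2 = (-8*200*1/204)**2 = (-400/51)**2 = 160000/2601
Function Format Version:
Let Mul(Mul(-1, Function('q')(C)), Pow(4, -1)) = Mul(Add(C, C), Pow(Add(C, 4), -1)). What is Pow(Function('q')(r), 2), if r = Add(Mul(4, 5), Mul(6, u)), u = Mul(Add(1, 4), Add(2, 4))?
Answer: Rational(160000, 2601) ≈ 61.515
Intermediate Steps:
u = 30 (u = Mul(5, 6) = 30)
r = 200 (r = Add(Mul(4, 5), Mul(6, 30)) = Add(20, 180) = 200)
Function('q')(C) = Mul(-8, C, Pow(Add(4, C), -1)) (Function('q')(C) = Mul(-4, Mul(Add(C, C), Pow(Add(C, 4), -1))) = Mul(-4, Mul(Mul(2, C), Pow(Add(4, C), -1))) = Mul(-4, Mul(2, C, Pow(Add(4, C), -1))) = Mul(-8, C, Pow(Add(4, C), -1)))
Pow(Function('q')(r), 2) = Pow(Mul(-8, 200, Pow(Add(4, 200), -1)), 2) = Pow(Mul(-8, 200, Pow(204, -1)), 2) = Pow(Mul(-8, 200, Rational(1, 204)), 2) = Pow(Rational(-400, 51), 2) = Rational(160000, 2601)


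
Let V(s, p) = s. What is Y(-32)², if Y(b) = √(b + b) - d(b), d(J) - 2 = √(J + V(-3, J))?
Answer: (2 - 8*I + I*√35)² ≈ -0.34272 - 8.3357*I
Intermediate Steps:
d(J) = 2 + √(-3 + J) (d(J) = 2 + √(J - 3) = 2 + √(-3 + J))
Y(b) = -2 - √(-3 + b) + √2*√b (Y(b) = √(b + b) - (2 + √(-3 + b)) = √(2*b) + (-2 - √(-3 + b)) = √2*√b + (-2 - √(-3 + b)) = -2 - √(-3 + b) + √2*√b)
Y(-32)² = (-2 - √(-3 - 32) + √2*√(-32))² = (-2 - √(-35) + √2*(4*I*√2))² = (-2 - I*√35 + 8*I)² = (-2 + 8*I - I*√35)²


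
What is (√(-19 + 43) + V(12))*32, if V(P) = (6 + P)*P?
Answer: 6912 + 64*√6 ≈ 7068.8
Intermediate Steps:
V(P) = P*(6 + P)
(√(-19 + 43) + V(12))*32 = (√(-19 + 43) + 12*(6 + 12))*32 = (√24 + 12*18)*32 = (2*√6 + 216)*32 = (216 + 2*√6)*32 = 6912 + 64*√6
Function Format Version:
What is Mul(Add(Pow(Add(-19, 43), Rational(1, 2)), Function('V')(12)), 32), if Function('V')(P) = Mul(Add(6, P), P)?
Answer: Add(6912, Mul(64, Pow(6, Rational(1, 2)))) ≈ 7068.8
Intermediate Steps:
Function('V')(P) = Mul(P, Add(6, P))
Mul(Add(Pow(Add(-19, 43), Rational(1, 2)), Function('V')(12)), 32) = Mul(Add(Pow(Add(-19, 43), Rational(1, 2)), Mul(12, Add(6, 12))), 32) = Mul(Add(Pow(24, Rational(1, 2)), Mul(12, 18)), 32) = Mul(Add(Mul(2, Pow(6, Rational(1, 2))), 216), 32) = Mul(Add(216, Mul(2, Pow(6, Rational(1, 2)))), 32) = Add(6912, Mul(64, Pow(6, Rational(1, 2))))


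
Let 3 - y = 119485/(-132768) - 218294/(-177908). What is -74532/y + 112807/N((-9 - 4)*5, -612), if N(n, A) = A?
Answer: -271134349194904559/9659861185860 ≈ -28068.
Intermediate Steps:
y = 15784086905/5905122336 (y = 3 - (119485/(-132768) - 218294/(-177908)) = 3 - (119485*(-1/132768) - 218294*(-1/177908)) = 3 - (-119485/132768 + 109147/88954) = 3 - 1*1931280103/5905122336 = 3 - 1931280103/5905122336 = 15784086905/5905122336 ≈ 2.6729)
-74532/y + 112807/N((-9 - 4)*5, -612) = -74532/15784086905/5905122336 + 112807/(-612) = -74532*5905122336/15784086905 + 112807*(-1/612) = -440120577946752/15784086905 - 112807/612 = -271134349194904559/9659861185860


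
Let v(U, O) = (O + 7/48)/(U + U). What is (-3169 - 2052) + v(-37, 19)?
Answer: -18545911/3552 ≈ -5221.3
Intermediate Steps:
v(U, O) = (7/48 + O)/(2*U) (v(U, O) = (O + 7*(1/48))/((2*U)) = (O + 7/48)*(1/(2*U)) = (7/48 + O)*(1/(2*U)) = (7/48 + O)/(2*U))
(-3169 - 2052) + v(-37, 19) = (-3169 - 2052) + (1/96)*(7 + 48*19)/(-37) = -5221 + (1/96)*(-1/37)*(7 + 912) = -5221 + (1/96)*(-1/37)*919 = -5221 - 919/3552 = -18545911/3552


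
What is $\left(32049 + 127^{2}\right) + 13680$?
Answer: $61858$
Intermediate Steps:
$\left(32049 + 127^{2}\right) + 13680 = \left(32049 + 16129\right) + 13680 = 48178 + 13680 = 61858$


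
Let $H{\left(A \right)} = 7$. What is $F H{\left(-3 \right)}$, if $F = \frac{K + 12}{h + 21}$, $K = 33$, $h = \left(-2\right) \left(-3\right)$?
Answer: $\frac{35}{3} \approx 11.667$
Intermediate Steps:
$h = 6$
$F = \frac{5}{3}$ ($F = \frac{33 + 12}{6 + 21} = \frac{45}{27} = 45 \cdot \frac{1}{27} = \frac{5}{3} \approx 1.6667$)
$F H{\left(-3 \right)} = \frac{5}{3} \cdot 7 = \frac{35}{3}$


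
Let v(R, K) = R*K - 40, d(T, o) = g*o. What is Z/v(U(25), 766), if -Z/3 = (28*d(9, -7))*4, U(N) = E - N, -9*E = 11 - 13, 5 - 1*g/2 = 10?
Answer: 15120/12227 ≈ 1.2366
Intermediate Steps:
g = -10 (g = 10 - 2*10 = 10 - 20 = -10)
d(T, o) = -10*o
E = 2/9 (E = -(11 - 13)/9 = -⅑*(-2) = 2/9 ≈ 0.22222)
U(N) = 2/9 - N
Z = -23520 (Z = -3*28*(-10*(-7))*4 = -3*28*70*4 = -5880*4 = -3*7840 = -23520)
v(R, K) = -40 + K*R (v(R, K) = K*R - 40 = -40 + K*R)
Z/v(U(25), 766) = -23520/(-40 + 766*(2/9 - 1*25)) = -23520/(-40 + 766*(2/9 - 25)) = -23520/(-40 + 766*(-223/9)) = -23520/(-40 - 170818/9) = -23520/(-171178/9) = -23520*(-9/171178) = 15120/12227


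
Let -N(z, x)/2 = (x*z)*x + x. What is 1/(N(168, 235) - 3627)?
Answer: -1/18559697 ≈ -5.3880e-8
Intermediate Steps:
N(z, x) = -2*x - 2*z*x² (N(z, x) = -2*((x*z)*x + x) = -2*(z*x² + x) = -2*(x + z*x²) = -2*x - 2*z*x²)
1/(N(168, 235) - 3627) = 1/(-2*235*(1 + 235*168) - 3627) = 1/(-2*235*(1 + 39480) - 3627) = 1/(-2*235*39481 - 3627) = 1/(-18556070 - 3627) = 1/(-18559697) = -1/18559697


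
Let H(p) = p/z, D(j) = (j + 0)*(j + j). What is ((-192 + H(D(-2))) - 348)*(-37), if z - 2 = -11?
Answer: 180116/9 ≈ 20013.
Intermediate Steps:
z = -9 (z = 2 - 11 = -9)
D(j) = 2*j² (D(j) = j*(2*j) = 2*j²)
H(p) = -p/9 (H(p) = p/(-9) = p*(-⅑) = -p/9)
((-192 + H(D(-2))) - 348)*(-37) = ((-192 - 2*(-2)²/9) - 348)*(-37) = ((-192 - 2*4/9) - 348)*(-37) = ((-192 - ⅑*8) - 348)*(-37) = ((-192 - 8/9) - 348)*(-37) = (-1736/9 - 348)*(-37) = -4868/9*(-37) = 180116/9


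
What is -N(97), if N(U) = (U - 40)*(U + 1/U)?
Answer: -536370/97 ≈ -5529.6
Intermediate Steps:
N(U) = (-40 + U)*(U + 1/U)
-N(97) = -(1 + 97**2 - 40*97 - 40/97) = -(1 + 9409 - 3880 - 40*1/97) = -(1 + 9409 - 3880 - 40/97) = -1*536370/97 = -536370/97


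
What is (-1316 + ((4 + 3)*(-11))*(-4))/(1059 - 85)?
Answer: -504/487 ≈ -1.0349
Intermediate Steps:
(-1316 + ((4 + 3)*(-11))*(-4))/(1059 - 85) = (-1316 + (7*(-11))*(-4))/974 = (-1316 - 77*(-4))*(1/974) = (-1316 + 308)*(1/974) = -1008*1/974 = -504/487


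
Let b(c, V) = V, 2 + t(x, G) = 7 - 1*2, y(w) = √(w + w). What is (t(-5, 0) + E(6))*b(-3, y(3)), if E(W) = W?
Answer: 9*√6 ≈ 22.045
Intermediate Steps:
y(w) = √2*√w (y(w) = √(2*w) = √2*√w)
t(x, G) = 3 (t(x, G) = -2 + (7 - 1*2) = -2 + (7 - 2) = -2 + 5 = 3)
(t(-5, 0) + E(6))*b(-3, y(3)) = (3 + 6)*(√2*√3) = 9*√6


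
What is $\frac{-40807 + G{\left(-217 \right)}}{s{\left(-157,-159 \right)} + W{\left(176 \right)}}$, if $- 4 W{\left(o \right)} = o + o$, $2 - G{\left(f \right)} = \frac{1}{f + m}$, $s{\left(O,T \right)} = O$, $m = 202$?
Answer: $\frac{612074}{3675} \approx 166.55$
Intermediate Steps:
$G{\left(f \right)} = 2 - \frac{1}{202 + f}$ ($G{\left(f \right)} = 2 - \frac{1}{f + 202} = 2 - \frac{1}{202 + f}$)
$W{\left(o \right)} = - \frac{o}{2}$ ($W{\left(o \right)} = - \frac{o + o}{4} = - \frac{2 o}{4} = - \frac{o}{2}$)
$\frac{-40807 + G{\left(-217 \right)}}{s{\left(-157,-159 \right)} + W{\left(176 \right)}} = \frac{-40807 + \frac{403 + 2 \left(-217\right)}{202 - 217}}{-157 - 88} = \frac{-40807 + \frac{403 - 434}{-15}}{-157 - 88} = \frac{-40807 - - \frac{31}{15}}{-245} = \left(-40807 + \frac{31}{15}\right) \left(- \frac{1}{245}\right) = \left(- \frac{612074}{15}\right) \left(- \frac{1}{245}\right) = \frac{612074}{3675}$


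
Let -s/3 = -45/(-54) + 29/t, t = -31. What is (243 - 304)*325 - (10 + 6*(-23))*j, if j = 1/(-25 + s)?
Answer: -30360011/1531 ≈ -19830.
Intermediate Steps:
s = 19/62 (s = -3*(-45/(-54) + 29/(-31)) = -3*(-45*(-1/54) + 29*(-1/31)) = -3*(5/6 - 29/31) = -3*(-19/186) = 19/62 ≈ 0.30645)
j = -62/1531 (j = 1/(-25 + 19/62) = 1/(-1531/62) = -62/1531 ≈ -0.040496)
(243 - 304)*325 - (10 + 6*(-23))*j = (243 - 304)*325 - (10 + 6*(-23))*(-62)/1531 = -61*325 - (10 - 138)*(-62)/1531 = -19825 - (-128)*(-62)/1531 = -19825 - 1*7936/1531 = -19825 - 7936/1531 = -30360011/1531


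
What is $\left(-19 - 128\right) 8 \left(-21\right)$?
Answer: $24696$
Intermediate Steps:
$\left(-19 - 128\right) 8 \left(-21\right) = \left(-147\right) \left(-168\right) = 24696$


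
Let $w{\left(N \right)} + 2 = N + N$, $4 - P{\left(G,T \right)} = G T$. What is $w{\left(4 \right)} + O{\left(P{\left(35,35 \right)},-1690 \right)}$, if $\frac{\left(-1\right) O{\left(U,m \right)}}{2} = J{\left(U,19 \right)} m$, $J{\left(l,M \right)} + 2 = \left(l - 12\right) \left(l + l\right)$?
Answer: $10177125926$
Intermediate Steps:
$J{\left(l,M \right)} = -2 + 2 l \left(-12 + l\right)$ ($J{\left(l,M \right)} = -2 + \left(l - 12\right) \left(l + l\right) = -2 + \left(-12 + l\right) 2 l = -2 + 2 l \left(-12 + l\right)$)
$P{\left(G,T \right)} = 4 - G T$
$w{\left(N \right)} = -2 + 2 N$ ($w{\left(N \right)} = -2 + \left(N + N\right) = -2 + 2 N$)
$O{\left(U,m \right)} = - 2 m \left(-2 - 24 U + 2 U^{2}\right)$ ($O{\left(U,m \right)} = - 2 \left(-2 - 24 U + 2 U^{2}\right) m = - 2 m \left(-2 - 24 U + 2 U^{2}\right)$)
$w{\left(4 \right)} + O{\left(P{\left(35,35 \right)},-1690 \right)} = \left(-2 + 2 \cdot 4\right) + 4 \left(-1690\right) \left(1 - \left(4 - 35 \cdot 35\right)^{2} + 12 \left(4 - 35 \cdot 35\right)\right) = \left(-2 + 8\right) + 4 \left(-1690\right) \left(1 - \left(4 - 1225\right)^{2} + 12 \left(4 - 1225\right)\right) = 6 + 4 \left(-1690\right) \left(1 - \left(-1221\right)^{2} + 12 \left(-1221\right)\right) = 6 + 4 \left(-1690\right) \left(1 - 1490841 - 14652\right) = 6 + 4 \left(-1690\right) \left(-1505492\right) = 6 + 10177125920 = 10177125926$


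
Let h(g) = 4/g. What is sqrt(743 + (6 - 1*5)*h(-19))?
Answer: sqrt(268147)/19 ≈ 27.254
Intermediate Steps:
sqrt(743 + (6 - 1*5)*h(-19)) = sqrt(743 + (6 - 1*5)*(4/(-19))) = sqrt(743 + (6 - 5)*(4*(-1/19))) = sqrt(743 + 1*(-4/19)) = sqrt(743 - 4/19) = sqrt(14113/19) = sqrt(268147)/19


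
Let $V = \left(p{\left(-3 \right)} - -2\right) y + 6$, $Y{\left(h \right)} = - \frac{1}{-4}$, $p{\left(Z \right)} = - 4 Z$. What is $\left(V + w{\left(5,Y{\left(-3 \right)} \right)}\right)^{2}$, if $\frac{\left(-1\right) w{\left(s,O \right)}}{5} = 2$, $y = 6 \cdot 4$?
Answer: $110224$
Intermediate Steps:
$y = 24$
$Y{\left(h \right)} = \frac{1}{4}$ ($Y{\left(h \right)} = \left(-1\right) \left(- \frac{1}{4}\right) = \frac{1}{4}$)
$w{\left(s,O \right)} = -10$ ($w{\left(s,O \right)} = \left(-5\right) 2 = -10$)
$V = 342$ ($V = \left(\left(-4\right) \left(-3\right) - -2\right) 24 + 6 = \left(12 + 2\right) 24 + 6 = 14 \cdot 24 + 6 = 336 + 6 = 342$)
$\left(V + w{\left(5,Y{\left(-3 \right)} \right)}\right)^{2} = \left(342 - 10\right)^{2} = 332^{2} = 110224$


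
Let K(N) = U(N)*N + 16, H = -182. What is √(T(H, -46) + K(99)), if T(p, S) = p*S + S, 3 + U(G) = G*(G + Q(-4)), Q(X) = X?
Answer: 2*√234785 ≈ 969.09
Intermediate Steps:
U(G) = -3 + G*(-4 + G) (U(G) = -3 + G*(G - 4) = -3 + G*(-4 + G))
T(p, S) = S + S*p (T(p, S) = S*p + S = S + S*p)
K(N) = 16 + N*(-3 + N² - 4*N) (K(N) = (-3 + N² - 4*N)*N + 16 = N*(-3 + N² - 4*N) + 16 = 16 + N*(-3 + N² - 4*N))
√(T(H, -46) + K(99)) = √(-46*(1 - 182) + (16 + 99*(-3 + 99² - 4*99))) = √(-46*(-181) + (16 + 99*(-3 + 9801 - 396))) = √(8326 + (16 + 99*9402)) = √(8326 + (16 + 930798)) = √(8326 + 930814) = √939140 = 2*√234785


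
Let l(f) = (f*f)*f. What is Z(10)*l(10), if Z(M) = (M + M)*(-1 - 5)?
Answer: -120000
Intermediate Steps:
l(f) = f**3 (l(f) = f**2*f = f**3)
Z(M) = -12*M (Z(M) = (2*M)*(-6) = -12*M)
Z(10)*l(10) = -12*10*10**3 = -120*1000 = -120000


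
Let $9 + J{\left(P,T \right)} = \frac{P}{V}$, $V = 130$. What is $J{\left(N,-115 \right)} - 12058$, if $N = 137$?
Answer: $- \frac{1568573}{130} \approx -12066.0$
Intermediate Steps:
$J{\left(P,T \right)} = -9 + \frac{P}{130}$
$J{\left(N,-115 \right)} - 12058 = \left(-9 + \frac{1}{130} \cdot 137\right) - 12058 = \left(-9 + \frac{137}{130}\right) - 12058 = - \frac{1033}{130} - 12058 = - \frac{1568573}{130}$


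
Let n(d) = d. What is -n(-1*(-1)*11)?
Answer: -11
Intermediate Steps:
-n(-1*(-1)*11) = -(-1*(-1))*11 = -11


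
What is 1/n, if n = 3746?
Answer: 1/3746 ≈ 0.00026695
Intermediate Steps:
1/n = 1/3746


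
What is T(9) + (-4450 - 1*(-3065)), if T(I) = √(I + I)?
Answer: -1385 + 3*√2 ≈ -1380.8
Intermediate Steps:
T(I) = √2*√I (T(I) = √(2*I) = √2*√I)
T(9) + (-4450 - 1*(-3065)) = √2*√9 + (-4450 - 1*(-3065)) = √2*3 + (-4450 + 3065) = 3*√2 - 1385 = -1385 + 3*√2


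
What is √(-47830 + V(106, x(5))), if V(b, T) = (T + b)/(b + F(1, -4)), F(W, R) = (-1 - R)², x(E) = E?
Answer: I*√632538985/115 ≈ 218.7*I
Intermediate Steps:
V(b, T) = (T + b)/(9 + b) (V(b, T) = (T + b)/(b + (1 - 4)²) = (T + b)/(b + (-3)²) = (T + b)/(b + 9) = (T + b)/(9 + b))
√(-47830 + V(106, x(5))) = √(-47830 + (5 + 106)/(9 + 106)) = √(-47830 + 111/115) = √(-5500339/115) = I*√632538985/115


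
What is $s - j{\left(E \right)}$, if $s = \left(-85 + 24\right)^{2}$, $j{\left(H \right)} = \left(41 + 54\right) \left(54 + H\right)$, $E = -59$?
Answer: $4196$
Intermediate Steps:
$j{\left(H \right)} = 5130 + 95 H$ ($j{\left(H \right)} = 95 \left(54 + H\right) = 5130 + 95 H$)
$s = 3721$ ($s = \left(-61\right)^{2} = 3721$)
$s - j{\left(E \right)} = 3721 - \left(5130 + 95 \left(-59\right)\right) = 3721 - \left(5130 - 5605\right) = 3721 - -475 = 3721 + 475 = 4196$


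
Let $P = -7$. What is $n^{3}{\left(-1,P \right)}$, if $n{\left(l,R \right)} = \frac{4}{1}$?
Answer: $64$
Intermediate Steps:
$n{\left(l,R \right)} = 4$ ($n{\left(l,R \right)} = 4 \cdot 1 = 4$)
$n^{3}{\left(-1,P \right)} = 4^{3} = 64$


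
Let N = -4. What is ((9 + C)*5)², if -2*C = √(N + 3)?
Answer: 8075/4 - 225*I ≈ 2018.8 - 225.0*I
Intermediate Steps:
C = -I/2 (C = -√(-4 + 3)/2 = -I/2 ≈ -0.5*I)
((9 + C)*5)² = ((9 - I/2)*5)² = (45 - 5*I/2)²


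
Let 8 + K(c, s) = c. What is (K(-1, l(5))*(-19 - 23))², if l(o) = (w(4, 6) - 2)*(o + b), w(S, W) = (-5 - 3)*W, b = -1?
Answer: 142884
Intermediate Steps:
w(S, W) = -8*W
l(o) = 50 - 50*o (l(o) = (-8*6 - 2)*(o - 1) = (-48 - 2)*(-1 + o) = -50*(-1 + o) = 50 - 50*o)
K(c, s) = -8 + c
(K(-1, l(5))*(-19 - 23))² = ((-8 - 1)*(-19 - 23))² = (-9*(-42))² = 378² = 142884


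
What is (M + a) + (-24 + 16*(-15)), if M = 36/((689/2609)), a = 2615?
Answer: 1713763/689 ≈ 2487.3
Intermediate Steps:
M = 93924/689 (M = 36/((689*(1/2609))) = 36/(689/2609) = 36*(2609/689) = 93924/689 ≈ 136.32)
(M + a) + (-24 + 16*(-15)) = (93924/689 + 2615) + (-24 + 16*(-15)) = 1895659/689 + (-24 - 240) = 1895659/689 - 264 = 1713763/689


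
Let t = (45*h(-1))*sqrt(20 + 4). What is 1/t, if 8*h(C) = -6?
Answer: -sqrt(6)/405 ≈ -0.0060481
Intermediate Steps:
h(C) = -3/4 (h(C) = (1/8)*(-6) = -3/4)
t = -135*sqrt(6)/2 (t = (45*(-3/4))*sqrt(20 + 4) = -135*sqrt(6)/2 ≈ -165.34)
1/t = 1/(-135*sqrt(6)/2) = -sqrt(6)/405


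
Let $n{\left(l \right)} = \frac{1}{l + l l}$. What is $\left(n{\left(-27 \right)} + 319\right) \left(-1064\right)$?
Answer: $- \frac{119135548}{351} \approx -3.3942 \cdot 10^{5}$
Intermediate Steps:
$n{\left(l \right)} = \frac{1}{l + l^{2}}$
$\left(n{\left(-27 \right)} + 319\right) \left(-1064\right) = \left(\frac{1}{\left(-27\right) \left(1 - 27\right)} + 319\right) \left(-1064\right) = \left(- \frac{1}{27 \left(-26\right)} + 319\right) \left(-1064\right) = \left(\left(- \frac{1}{27}\right) \left(- \frac{1}{26}\right) + 319\right) \left(-1064\right) = \left(\frac{1}{702} + 319\right) \left(-1064\right) = \frac{223939}{702} \left(-1064\right) = - \frac{119135548}{351}$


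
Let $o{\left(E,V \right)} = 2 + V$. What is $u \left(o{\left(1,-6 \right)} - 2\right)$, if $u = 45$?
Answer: $-270$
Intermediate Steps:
$u \left(o{\left(1,-6 \right)} - 2\right) = 45 \left(\left(2 - 6\right) - 2\right) = 45 \left(-4 - 2\right) = 45 \left(-6\right) = -270$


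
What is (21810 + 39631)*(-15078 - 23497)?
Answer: -2370086575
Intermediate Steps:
(21810 + 39631)*(-15078 - 23497) = 61441*(-38575) = -2370086575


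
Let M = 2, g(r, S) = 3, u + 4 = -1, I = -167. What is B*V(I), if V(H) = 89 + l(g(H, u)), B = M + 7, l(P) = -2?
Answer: 783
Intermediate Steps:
u = -5 (u = -4 - 1 = -5)
B = 9 (B = 2 + 7 = 9)
V(H) = 87 (V(H) = 89 - 2 = 87)
B*V(I) = 9*87 = 783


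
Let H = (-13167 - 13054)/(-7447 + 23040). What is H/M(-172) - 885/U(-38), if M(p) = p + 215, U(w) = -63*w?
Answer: -218721563/535058202 ≈ -0.40878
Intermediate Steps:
M(p) = 215 + p
H = -26221/15593 ≈ -1.6816
H/M(-172) - 885/U(-38) = -26221/(15593*(215 - 172)) - 885/((-63*(-38))) = -26221/15593/43 - 885/2394 = -26221/15593*1/43 - 885*1/2394 = -26221/670499 - 295/798 = -218721563/535058202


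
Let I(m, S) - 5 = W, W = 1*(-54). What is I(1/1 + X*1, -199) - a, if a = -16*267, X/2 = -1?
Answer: 4223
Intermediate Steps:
X = -2 (X = 2*(-1) = -2)
a = -4272
W = -54
I(m, S) = -49 (I(m, S) = 5 - 54 = -49)
I(1/1 + X*1, -199) - a = -49 - 1*(-4272) = -49 + 4272 = 4223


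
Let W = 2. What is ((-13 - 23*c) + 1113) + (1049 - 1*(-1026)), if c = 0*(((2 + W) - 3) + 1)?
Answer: 3175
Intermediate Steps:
c = 0 (c = 0*(((2 + 2) - 3) + 1) = 0*((4 - 3) + 1) = 0*(1 + 1) = 0*2 = 0)
((-13 - 23*c) + 1113) + (1049 - 1*(-1026)) = ((-13 - 23*0) + 1113) + (1049 - 1*(-1026)) = ((-13 + 0) + 1113) + (1049 + 1026) = (-13 + 1113) + 2075 = 1100 + 2075 = 3175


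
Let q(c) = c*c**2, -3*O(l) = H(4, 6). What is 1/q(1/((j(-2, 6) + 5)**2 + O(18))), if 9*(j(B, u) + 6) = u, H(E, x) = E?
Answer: -1331/729 ≈ -1.8258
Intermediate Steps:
O(l) = -4/3 (O(l) = -1/3*4 = -4/3)
j(B, u) = -6 + u/9
q(c) = c**3
1/q(1/((j(-2, 6) + 5)**2 + O(18))) = 1/((1/(((-6 + (1/9)*6) + 5)**2 - 4/3))**3) = 1/((1/(((-6 + 2/3) + 5)**2 - 4/3))**3) = 1/((1/((-16/3 + 5)**2 - 4/3))**3) = 1/((1/((-1/3)**2 - 4/3))**3) = 1/((1/(1/9 - 4/3))**3) = 1/((1/(-11/9))**3) = 1/((-9/11)**3) = 1/(-729/1331) = -1331/729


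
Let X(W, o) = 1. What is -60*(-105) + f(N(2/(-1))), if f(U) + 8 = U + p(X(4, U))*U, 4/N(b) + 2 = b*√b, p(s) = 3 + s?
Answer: 2*(-3141*I + 3146*√2)/(√2 - I) ≈ 6288.7 + 4.714*I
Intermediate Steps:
N(b) = 4/(-2 + b^(3/2)) (N(b) = 4/(-2 + b*√b) = 4/(-2 + b^(3/2)))
f(U) = -8 + 5*U (f(U) = -8 + (U + (3 + 1)*U) = -8 + (U + 4*U) = -8 + 5*U)
-60*(-105) + f(N(2/(-1))) = -60*(-105) + (-8 + 5*(4/(-2 + (2/(-1))^(3/2)))) = 6300 + (-8 + 5*(4/(-2 + (2*(-1))^(3/2)))) = 6300 + (-8 + 5*(4/(-2 + (-2)^(3/2)))) = 6300 + (-8 + 5*(4/(-2 - 2*I*√2))) = 6300 + (-8 + 20/(-2 - 2*I*√2)) = 6292 + 20/(-2 - 2*I*√2)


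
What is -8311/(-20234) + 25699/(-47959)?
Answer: -121406317/970402406 ≈ -0.12511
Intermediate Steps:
-8311/(-20234) + 25699/(-47959) = -8311*(-1/20234) + 25699*(-1/47959) = 8311/20234 - 25699/47959 = -121406317/970402406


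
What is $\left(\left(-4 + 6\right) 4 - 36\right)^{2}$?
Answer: $784$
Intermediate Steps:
$\left(\left(-4 + 6\right) 4 - 36\right)^{2} = \left(2 \cdot 4 - 36\right)^{2} = \left(8 - 36\right)^{2} = \left(-28\right)^{2} = 784$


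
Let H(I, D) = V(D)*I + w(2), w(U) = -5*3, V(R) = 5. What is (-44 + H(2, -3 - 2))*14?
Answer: -686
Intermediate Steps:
w(U) = -15
H(I, D) = -15 + 5*I (H(I, D) = 5*I - 15 = -15 + 5*I)
(-44 + H(2, -3 - 2))*14 = (-44 + (-15 + 5*2))*14 = (-44 + (-15 + 10))*14 = (-44 - 5)*14 = -49*14 = -686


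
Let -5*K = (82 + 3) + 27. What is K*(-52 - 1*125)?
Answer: 19824/5 ≈ 3964.8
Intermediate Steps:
K = -112/5 (K = -((82 + 3) + 27)/5 = -(85 + 27)/5 = -⅕*112 = -112/5 ≈ -22.400)
K*(-52 - 1*125) = -112*(-52 - 1*125)/5 = -112*(-52 - 125)/5 = -112/5*(-177) = 19824/5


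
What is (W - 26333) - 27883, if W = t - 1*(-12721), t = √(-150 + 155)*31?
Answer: -41495 + 31*√5 ≈ -41426.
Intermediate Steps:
t = 31*√5 (t = √5*31 = 31*√5 ≈ 69.318)
W = 12721 + 31*√5 (W = 31*√5 - 1*(-12721) = 31*√5 + 12721 = 12721 + 31*√5 ≈ 12790.)
(W - 26333) - 27883 = ((12721 + 31*√5) - 26333) - 27883 = (-13612 + 31*√5) - 27883 = -41495 + 31*√5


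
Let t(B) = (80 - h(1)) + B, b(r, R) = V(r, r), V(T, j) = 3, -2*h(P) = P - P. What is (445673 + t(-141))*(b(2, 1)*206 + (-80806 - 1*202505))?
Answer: -125971393116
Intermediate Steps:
h(P) = 0 (h(P) = -(P - P)/2 = -1/2*0 = 0)
b(r, R) = 3
t(B) = 80 + B (t(B) = (80 - 1*0) + B = (80 + 0) + B = 80 + B)
(445673 + t(-141))*(b(2, 1)*206 + (-80806 - 1*202505)) = (445673 + (80 - 141))*(3*206 + (-80806 - 1*202505)) = (445673 - 61)*(618 + (-80806 - 202505)) = 445612*(618 - 283311) = 445612*(-282693) = -125971393116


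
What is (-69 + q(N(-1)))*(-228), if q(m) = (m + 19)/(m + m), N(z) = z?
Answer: 17784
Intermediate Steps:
q(m) = (19 + m)/(2*m) (q(m) = (19 + m)/((2*m)) = (19 + m)*(1/(2*m)) = (19 + m)/(2*m))
(-69 + q(N(-1)))*(-228) = (-69 + (½)*(19 - 1)/(-1))*(-228) = (-69 + (½)*(-1)*18)*(-228) = (-69 - 9)*(-228) = -78*(-228) = 17784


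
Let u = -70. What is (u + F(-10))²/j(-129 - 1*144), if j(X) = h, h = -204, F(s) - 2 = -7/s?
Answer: -452929/20400 ≈ -22.202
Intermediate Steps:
F(s) = 2 - 7/s
j(X) = -204
(u + F(-10))²/j(-129 - 1*144) = (-70 + (2 - 7/(-10)))²/(-204) = (-70 + (2 - 7*(-⅒)))²*(-1/204) = (-70 + (2 + 7/10))²*(-1/204) = (-70 + 27/10)²*(-1/204) = (-673/10)²*(-1/204) = (452929/100)*(-1/204) = -452929/20400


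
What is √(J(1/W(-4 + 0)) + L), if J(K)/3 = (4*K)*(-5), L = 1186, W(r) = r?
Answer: √1201 ≈ 34.655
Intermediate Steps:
J(K) = -60*K (J(K) = 3*((4*K)*(-5)) = 3*(-20*K) = -60*K)
√(J(1/W(-4 + 0)) + L) = √(-60/(-4 + 0) + 1186) = √(-60/(-4) + 1186) = √(-60*(-¼) + 1186) = √(15 + 1186) = √1201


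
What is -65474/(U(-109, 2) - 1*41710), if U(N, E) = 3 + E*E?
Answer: 65474/41703 ≈ 1.5700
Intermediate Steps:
U(N, E) = 3 + E²
-65474/(U(-109, 2) - 1*41710) = -65474/((3 + 2²) - 1*41710) = -65474/((3 + 4) - 41710) = -65474/(7 - 41710) = -65474/(-41703) = -65474*(-1/41703) = 65474/41703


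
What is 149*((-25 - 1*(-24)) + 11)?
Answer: 1490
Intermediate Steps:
149*((-25 - 1*(-24)) + 11) = 149*((-25 + 24) + 11) = 149*(-1 + 11) = 149*10 = 1490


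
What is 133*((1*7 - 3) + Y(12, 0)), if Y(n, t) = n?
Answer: 2128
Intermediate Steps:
133*((1*7 - 3) + Y(12, 0)) = 133*((1*7 - 3) + 12) = 133*((7 - 3) + 12) = 133*(4 + 12) = 133*16 = 2128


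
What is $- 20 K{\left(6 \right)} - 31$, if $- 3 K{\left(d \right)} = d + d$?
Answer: $49$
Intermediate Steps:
$K{\left(d \right)} = - \frac{2 d}{3}$ ($K{\left(d \right)} = - \frac{d + d}{3} = - \frac{2 d}{3}$)
$- 20 K{\left(6 \right)} - 31 = - 20 \left(\left(- \frac{2}{3}\right) 6\right) - 31 = \left(-20\right) \left(-4\right) - 31 = 80 - 31 = 49$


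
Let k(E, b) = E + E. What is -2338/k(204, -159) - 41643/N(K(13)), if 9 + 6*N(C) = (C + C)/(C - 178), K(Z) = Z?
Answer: 8408453921/308244 ≈ 27279.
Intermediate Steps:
k(E, b) = 2*E
N(C) = -3/2 + C/(3*(-178 + C)) (N(C) = -3/2 + ((C + C)/(C - 178))/6 = -3/2 + ((2*C)/(-178 + C))/6 = -3/2 + (2*C/(-178 + C))/6 = -3/2 + C/(3*(-178 + C)))
-2338/k(204, -159) - 41643/N(K(13)) = -2338/(2*204) - 41643*6*(-178 + 13)/(1602 - 7*13) = -2338/408 - 41643*(-990/(1602 - 91)) = -2338*1/408 - 41643/((⅙)*(-1/165)*1511) = -1169/204 - 41643/(-1511/990) = -1169/204 - 41643*(-990/1511) = -1169/204 + 41226570/1511 = 8408453921/308244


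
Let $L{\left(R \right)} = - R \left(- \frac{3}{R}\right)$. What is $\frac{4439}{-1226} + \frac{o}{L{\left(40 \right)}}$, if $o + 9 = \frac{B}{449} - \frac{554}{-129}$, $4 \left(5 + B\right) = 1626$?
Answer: $- \frac{520986422}{106516719} \approx -4.8911$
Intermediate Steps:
$B = \frac{803}{2}$ ($B = -5 + \frac{1}{4} \cdot 1626 = -5 + \frac{813}{2} = \frac{803}{2} \approx 401.5$)
$L{\left(R \right)} = 3$
$o = - \frac{441499}{115842}$ ($o = -9 + \left(\frac{803}{2 \cdot 449} - \frac{554}{-129}\right) = -9 + \left(\frac{803}{2} \cdot \frac{1}{449} - - \frac{554}{129}\right) = -9 + \left(\frac{803}{898} + \frac{554}{129}\right) = -9 + \frac{601079}{115842} = - \frac{441499}{115842} \approx -3.8112$)
$\frac{4439}{-1226} + \frac{o}{L{\left(40 \right)}} = \frac{4439}{-1226} - \frac{441499}{115842 \cdot 3} = 4439 \left(- \frac{1}{1226}\right) - \frac{441499}{347526} = - \frac{4439}{1226} - \frac{441499}{347526} = - \frac{520986422}{106516719}$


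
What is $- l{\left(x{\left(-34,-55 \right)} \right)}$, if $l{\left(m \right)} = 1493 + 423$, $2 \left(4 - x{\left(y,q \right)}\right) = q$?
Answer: $-1916$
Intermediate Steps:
$x{\left(y,q \right)} = 4 - \frac{q}{2}$
$l{\left(m \right)} = 1916$
$- l{\left(x{\left(-34,-55 \right)} \right)} = \left(-1\right) 1916 = -1916$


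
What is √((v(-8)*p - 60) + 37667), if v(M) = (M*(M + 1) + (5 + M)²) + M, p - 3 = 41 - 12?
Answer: √39431 ≈ 198.57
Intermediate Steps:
p = 32 (p = 3 + (41 - 12) = 3 + 29 = 32)
v(M) = M + (5 + M)² + M*(1 + M) (v(M) = (M*(1 + M) + (5 + M)²) + M = ((5 + M)² + M*(1 + M)) + M = M + (5 + M)² + M*(1 + M))
√((v(-8)*p - 60) + 37667) = √(((25 + 2*(-8)² + 12*(-8))*32 - 60) + 37667) = √(((25 + 2*64 - 96)*32 - 60) + 37667) = √(((25 + 128 - 96)*32 - 60) + 37667) = √((57*32 - 60) + 37667) = √((1824 - 60) + 37667) = √(1764 + 37667) = √39431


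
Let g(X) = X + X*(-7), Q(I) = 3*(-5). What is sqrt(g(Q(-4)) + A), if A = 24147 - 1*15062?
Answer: 5*sqrt(367) ≈ 95.786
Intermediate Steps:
Q(I) = -15
g(X) = -6*X (g(X) = X - 7*X = -6*X)
A = 9085 (A = 24147 - 15062 = 9085)
sqrt(g(Q(-4)) + A) = sqrt(-6*(-15) + 9085) = sqrt(90 + 9085) = sqrt(9175) = 5*sqrt(367)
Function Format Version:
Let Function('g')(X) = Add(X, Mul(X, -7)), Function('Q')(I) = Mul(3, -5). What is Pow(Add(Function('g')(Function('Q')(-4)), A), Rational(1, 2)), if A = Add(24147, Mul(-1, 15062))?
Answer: Mul(5, Pow(367, Rational(1, 2))) ≈ 95.786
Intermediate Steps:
Function('Q')(I) = -15
Function('g')(X) = Mul(-6, X) (Function('g')(X) = Add(X, Mul(-7, X)) = Mul(-6, X))
A = 9085 (A = Add(24147, -15062) = 9085)
Pow(Add(Function('g')(Function('Q')(-4)), A), Rational(1, 2)) = Pow(Add(Mul(-6, -15), 9085), Rational(1, 2)) = Pow(Add(90, 9085), Rational(1, 2)) = Pow(9175, Rational(1, 2)) = Mul(5, Pow(367, Rational(1, 2)))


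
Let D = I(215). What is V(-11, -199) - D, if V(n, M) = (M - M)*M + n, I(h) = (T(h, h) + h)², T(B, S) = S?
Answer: -184911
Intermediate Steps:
I(h) = 4*h² (I(h) = (h + h)² = (2*h)² = 4*h²)
D = 184900 (D = 4*215² = 4*46225 = 184900)
V(n, M) = n (V(n, M) = 0*M + n = 0 + n = n)
V(-11, -199) - D = -11 - 1*184900 = -11 - 184900 = -184911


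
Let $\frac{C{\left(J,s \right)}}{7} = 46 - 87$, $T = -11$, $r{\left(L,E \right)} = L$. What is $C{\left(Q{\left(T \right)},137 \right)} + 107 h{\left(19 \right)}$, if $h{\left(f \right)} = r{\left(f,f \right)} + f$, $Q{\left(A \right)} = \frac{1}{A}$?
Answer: $3779$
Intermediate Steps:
$C{\left(J,s \right)} = -287$ ($C{\left(J,s \right)} = 7 \left(46 - 87\right) = 7 \left(-41\right) = -287$)
$h{\left(f \right)} = 2 f$ ($h{\left(f \right)} = f + f = 2 f$)
$C{\left(Q{\left(T \right)},137 \right)} + 107 h{\left(19 \right)} = -287 + 107 \cdot 2 \cdot 19 = -287 + 107 \cdot 38 = -287 + 4066 = 3779$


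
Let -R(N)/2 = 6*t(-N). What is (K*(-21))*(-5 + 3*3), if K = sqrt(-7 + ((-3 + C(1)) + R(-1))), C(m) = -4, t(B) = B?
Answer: -84*I*sqrt(26) ≈ -428.32*I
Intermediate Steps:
R(N) = 12*N (R(N) = -12*(-N) = -(-12)*N = 12*N)
K = I*sqrt(26) (K = sqrt(-7 + ((-3 - 4) + 12*(-1))) = sqrt(-7 + (-7 - 12)) = sqrt(-7 - 19) = sqrt(-26) = I*sqrt(26) ≈ 5.099*I)
(K*(-21))*(-5 + 3*3) = ((I*sqrt(26))*(-21))*(-5 + 3*3) = (-21*I*sqrt(26))*(-5 + 9) = -21*I*sqrt(26)*4 = -84*I*sqrt(26)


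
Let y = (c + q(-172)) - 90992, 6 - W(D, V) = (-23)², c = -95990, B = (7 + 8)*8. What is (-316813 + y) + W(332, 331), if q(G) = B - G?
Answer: -504026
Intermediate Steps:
B = 120 (B = 15*8 = 120)
q(G) = 120 - G
W(D, V) = -523 (W(D, V) = 6 - 1*(-23)² = 6 - 1*529 = 6 - 529 = -523)
y = -186690 (y = (-95990 + (120 - 1*(-172))) - 90992 = (-95990 + (120 + 172)) - 90992 = (-95990 + 292) - 90992 = -95698 - 90992 = -186690)
(-316813 + y) + W(332, 331) = (-316813 - 186690) - 523 = -503503 - 523 = -504026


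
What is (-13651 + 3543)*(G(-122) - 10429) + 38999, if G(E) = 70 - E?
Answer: 103514595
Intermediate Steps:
(-13651 + 3543)*(G(-122) - 10429) + 38999 = (-13651 + 3543)*((70 - 1*(-122)) - 10429) + 38999 = -10108*((70 + 122) - 10429) + 38999 = -10108*(192 - 10429) + 38999 = -10108*(-10237) + 38999 = 103475596 + 38999 = 103514595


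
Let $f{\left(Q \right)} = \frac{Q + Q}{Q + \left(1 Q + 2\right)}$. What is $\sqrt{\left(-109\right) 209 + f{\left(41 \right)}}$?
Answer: $\frac{i \sqrt{40183962}}{42} \approx 150.93 i$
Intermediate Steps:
$f{\left(Q \right)} = \frac{2 Q}{2 + 2 Q}$ ($f{\left(Q \right)} = \frac{2 Q}{Q + \left(Q + 2\right)} = \frac{2 Q}{Q + \left(2 + Q\right)} = \frac{2 Q}{2 + 2 Q}$)
$\sqrt{\left(-109\right) 209 + f{\left(41 \right)}} = \sqrt{\left(-109\right) 209 + \frac{41}{1 + 41}} = \sqrt{-22781 + \frac{41}{42}} = \sqrt{- \frac{956761}{42}} = \frac{i \sqrt{40183962}}{42}$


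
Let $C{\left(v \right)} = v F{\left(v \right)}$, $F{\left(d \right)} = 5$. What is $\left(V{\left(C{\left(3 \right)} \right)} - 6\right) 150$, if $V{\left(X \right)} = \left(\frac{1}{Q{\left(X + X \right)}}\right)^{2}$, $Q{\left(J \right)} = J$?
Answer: $- \frac{5399}{6} \approx -899.83$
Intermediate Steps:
$C{\left(v \right)} = 5 v$ ($C{\left(v \right)} = v 5 = 5 v$)
$V{\left(X \right)} = \frac{1}{4 X^{2}}$ ($V{\left(X \right)} = \left(\frac{1}{X + X}\right)^{2} = \left(\frac{1}{2 X}\right)^{2} = \frac{1}{4 X^{2}}$)
$\left(V{\left(C{\left(3 \right)} \right)} - 6\right) 150 = \left(\frac{1}{4 \cdot 225} - 6\right) 150 = \left(\frac{1}{4} \cdot \frac{1}{225} - 6\right) 150 = \left(\frac{1}{900} - 6\right) 150 = \left(- \frac{5399}{900}\right) 150 = - \frac{5399}{6}$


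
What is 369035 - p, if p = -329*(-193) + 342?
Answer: 305196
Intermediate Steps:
p = 63839 (p = 63497 + 342 = 63839)
369035 - p = 369035 - 1*63839 = 369035 - 63839 = 305196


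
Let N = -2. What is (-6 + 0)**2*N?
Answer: -72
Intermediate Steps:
(-6 + 0)**2*N = (-6 + 0)**2*(-2) = (-6)**2*(-2) = 36*(-2) = -72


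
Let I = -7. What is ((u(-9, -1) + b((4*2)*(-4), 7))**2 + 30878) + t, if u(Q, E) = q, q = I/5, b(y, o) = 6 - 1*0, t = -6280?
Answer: 615479/25 ≈ 24619.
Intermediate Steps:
b(y, o) = 6 (b(y, o) = 6 + 0 = 6)
q = -7/5 ≈ -1.4000
u(Q, E) = -7/5
((u(-9, -1) + b((4*2)*(-4), 7))**2 + 30878) + t = ((-7/5 + 6)**2 + 30878) - 6280 = ((23/5)**2 + 30878) - 6280 = (529/25 + 30878) - 6280 = 772479/25 - 6280 = 615479/25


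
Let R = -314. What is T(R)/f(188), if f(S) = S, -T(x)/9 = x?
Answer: 1413/94 ≈ 15.032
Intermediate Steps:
T(x) = -9*x
T(R)/f(188) = -9*(-314)/188 = 2826*(1/188) = 1413/94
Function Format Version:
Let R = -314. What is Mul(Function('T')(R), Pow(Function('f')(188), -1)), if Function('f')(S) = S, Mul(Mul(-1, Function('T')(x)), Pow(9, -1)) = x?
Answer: Rational(1413, 94) ≈ 15.032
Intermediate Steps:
Function('T')(x) = Mul(-9, x)
Mul(Function('T')(R), Pow(Function('f')(188), -1)) = Mul(Mul(-9, -314), Pow(188, -1)) = Mul(2826, Rational(1, 188)) = Rational(1413, 94)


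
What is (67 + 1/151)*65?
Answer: 657670/151 ≈ 4355.4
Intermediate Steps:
(67 + 1/151)*65 = (10118/151)*65 = 657670/151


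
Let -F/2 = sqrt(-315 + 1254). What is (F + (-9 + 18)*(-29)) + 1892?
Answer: 1631 - 2*sqrt(939) ≈ 1569.7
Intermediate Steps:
F = -2*sqrt(939) (F = -2*sqrt(-315 + 1254) = -2*sqrt(939) ≈ -61.286)
(F + (-9 + 18)*(-29)) + 1892 = (-2*sqrt(939) + (-9 + 18)*(-29)) + 1892 = (-2*sqrt(939) + 9*(-29)) + 1892 = (-2*sqrt(939) - 261) + 1892 = (-261 - 2*sqrt(939)) + 1892 = 1631 - 2*sqrt(939)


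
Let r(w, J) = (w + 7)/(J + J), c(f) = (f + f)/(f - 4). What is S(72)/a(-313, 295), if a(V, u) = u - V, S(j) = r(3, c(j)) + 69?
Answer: 2569/21888 ≈ 0.11737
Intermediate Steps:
c(f) = 2*f/(-4 + f) (c(f) = (2*f)/(-4 + f) = 2*f/(-4 + f))
r(w, J) = (7 + w)/(2*J) (r(w, J) = (7 + w)/((2*J)) = (7 + w)*(1/(2*J)) = (7 + w)/(2*J))
S(j) = 69 + 5*(-4 + j)/(2*j) (S(j) = (7 + 3)/(2*((2*j/(-4 + j)))) + 69 = (½)*((-4 + j)/(2*j))*10 + 69 = 5*(-4 + j)/(2*j) + 69 = 69 + 5*(-4 + j)/(2*j))
S(72)/a(-313, 295) = (143/2 - 10/72)/(295 - 1*(-313)) = (143/2 - 10*1/72)/(295 + 313) = (143/2 - 5/36)/608 = (2569/36)*(1/608) = 2569/21888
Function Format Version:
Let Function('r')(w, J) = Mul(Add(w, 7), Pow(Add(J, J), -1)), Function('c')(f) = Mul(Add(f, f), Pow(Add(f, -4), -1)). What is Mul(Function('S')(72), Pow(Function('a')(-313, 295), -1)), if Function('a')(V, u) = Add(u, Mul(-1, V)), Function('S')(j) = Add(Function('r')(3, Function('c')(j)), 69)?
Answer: Rational(2569, 21888) ≈ 0.11737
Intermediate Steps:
Function('c')(f) = Mul(2, f, Pow(Add(-4, f), -1)) (Function('c')(f) = Mul(Mul(2, f), Pow(Add(-4, f), -1)) = Mul(2, f, Pow(Add(-4, f), -1)))
Function('r')(w, J) = Mul(Rational(1, 2), Pow(J, -1), Add(7, w)) (Function('r')(w, J) = Mul(Add(7, w), Pow(Mul(2, J), -1)) = Mul(Add(7, w), Mul(Rational(1, 2), Pow(J, -1))) = Mul(Rational(1, 2), Pow(J, -1), Add(7, w)))
Function('S')(j) = Add(69, Mul(Rational(5, 2), Pow(j, -1), Add(-4, j))) (Function('S')(j) = Add(Mul(Rational(1, 2), Pow(Mul(2, j, Pow(Add(-4, j), -1)), -1), Add(7, 3)), 69) = Add(Mul(Rational(1, 2), Mul(Rational(1, 2), Pow(j, -1), Add(-4, j)), 10), 69) = Add(Mul(Rational(5, 2), Pow(j, -1), Add(-4, j)), 69) = Add(69, Mul(Rational(5, 2), Pow(j, -1), Add(-4, j))))
Mul(Function('S')(72), Pow(Function('a')(-313, 295), -1)) = Mul(Add(Rational(143, 2), Mul(-10, Pow(72, -1))), Pow(Add(295, Mul(-1, -313)), -1)) = Mul(Add(Rational(143, 2), Mul(-10, Rational(1, 72))), Pow(Add(295, 313), -1)) = Mul(Add(Rational(143, 2), Rational(-5, 36)), Pow(608, -1)) = Mul(Rational(2569, 36), Rational(1, 608)) = Rational(2569, 21888)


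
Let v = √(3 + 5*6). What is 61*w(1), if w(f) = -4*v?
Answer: -244*√33 ≈ -1401.7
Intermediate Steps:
v = √33 (v = √(3 + 30) = √33 ≈ 5.7446)
w(f) = -4*√33
61*w(1) = 61*(-4*√33) = -244*√33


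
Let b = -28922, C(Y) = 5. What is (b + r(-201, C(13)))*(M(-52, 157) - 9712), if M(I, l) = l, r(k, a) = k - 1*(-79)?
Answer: 277515420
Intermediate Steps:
r(k, a) = 79 + k (r(k, a) = k + 79 = 79 + k)
(b + r(-201, C(13)))*(M(-52, 157) - 9712) = (-28922 + (79 - 201))*(157 - 9712) = (-28922 - 122)*(-9555) = -29044*(-9555) = 277515420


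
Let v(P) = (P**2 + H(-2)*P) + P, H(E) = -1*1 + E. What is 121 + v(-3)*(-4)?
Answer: 61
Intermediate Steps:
H(E) = -1 + E
v(P) = P**2 - 2*P (v(P) = (P**2 + (-1 - 2)*P) + P = (P**2 - 3*P) + P = P**2 - 2*P)
121 + v(-3)*(-4) = 121 - 3*(-2 - 3)*(-4) = 121 - 3*(-5)*(-4) = 121 + 15*(-4) = 121 - 60 = 61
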